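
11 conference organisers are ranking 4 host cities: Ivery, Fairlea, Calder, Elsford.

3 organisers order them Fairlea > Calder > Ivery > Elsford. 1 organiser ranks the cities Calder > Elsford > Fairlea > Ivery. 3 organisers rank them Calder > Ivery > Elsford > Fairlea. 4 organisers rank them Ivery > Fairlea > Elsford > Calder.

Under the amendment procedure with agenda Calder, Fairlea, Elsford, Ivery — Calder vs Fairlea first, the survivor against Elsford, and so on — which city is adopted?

Round 1: Calder vs Fairlea — 4–7, Fairlea advances.
Round 2: Fairlea vs Elsford — 7–4, Fairlea advances.
Round 3: Fairlea vs Ivery — 4–7, Ivery advances.
Ivery survives the agenda.

Ivery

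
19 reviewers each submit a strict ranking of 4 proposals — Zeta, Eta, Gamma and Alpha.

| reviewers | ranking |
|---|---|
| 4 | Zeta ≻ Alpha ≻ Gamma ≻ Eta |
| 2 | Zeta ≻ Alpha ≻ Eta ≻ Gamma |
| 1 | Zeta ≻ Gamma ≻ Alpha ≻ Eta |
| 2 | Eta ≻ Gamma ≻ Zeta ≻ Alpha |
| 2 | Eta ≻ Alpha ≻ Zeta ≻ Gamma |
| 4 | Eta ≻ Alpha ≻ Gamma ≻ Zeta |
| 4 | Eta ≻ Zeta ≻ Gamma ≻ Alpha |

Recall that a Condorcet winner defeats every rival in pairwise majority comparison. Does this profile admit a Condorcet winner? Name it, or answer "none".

Eta

Pairwise majorities:
Zeta vs Eta: 4+2+1 = 7 for Zeta, 12 for Eta — Eta by 12–7.
Zeta vs Gamma: Zeta preferred on 4+2+1+2+4 = 13 ballots; Zeta wins 13–6.
Zeta vs Alpha: 13 to 6, Zeta.
Eta vs Gamma: 2+2+2+4+4 = 14 for Eta, 5 for Gamma — Eta by 14–5.
Eta vs Alpha: Eta is ranked higher on 2+2+4+4 = 12 ballots, Alpha on 7. Eta wins 12–7.
Gamma vs Alpha: 7 to 12, Alpha.
Eta wins every pairwise contest, so Eta is the Condorcet winner.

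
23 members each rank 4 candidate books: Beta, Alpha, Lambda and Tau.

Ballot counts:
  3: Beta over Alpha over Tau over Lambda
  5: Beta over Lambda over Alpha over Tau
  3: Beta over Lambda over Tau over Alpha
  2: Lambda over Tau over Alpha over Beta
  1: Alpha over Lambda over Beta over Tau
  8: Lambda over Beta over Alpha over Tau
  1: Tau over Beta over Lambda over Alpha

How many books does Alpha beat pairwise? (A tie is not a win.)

1

Alpha against each rival (23 members):
Alpha vs Beta: Alpha preferred on 2+1 = 3 ballots; Beta wins 20–3.
Alpha–Lambda: Lambda 19–4.
Alpha–Tau: Alpha 17–6.
Alpha beats Tau; loses to Beta, Lambda — 1 pairwise win.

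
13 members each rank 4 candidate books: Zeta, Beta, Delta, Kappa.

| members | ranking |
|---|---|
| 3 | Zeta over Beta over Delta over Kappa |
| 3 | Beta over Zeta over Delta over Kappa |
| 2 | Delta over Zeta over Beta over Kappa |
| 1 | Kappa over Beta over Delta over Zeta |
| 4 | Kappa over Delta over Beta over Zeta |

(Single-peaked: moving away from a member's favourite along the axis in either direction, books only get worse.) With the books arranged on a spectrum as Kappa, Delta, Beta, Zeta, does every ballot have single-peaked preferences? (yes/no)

Axis positions: Kappa=1, Delta=2, Beta=3, Zeta=4.
Type 1 (peak Zeta at position 4): ranking walks positions 4-3-2-1, expanding outward from the peak — single-peaked.
Type 2 (peak Beta at position 3): ranking walks positions 3-4-2-1, expanding outward from the peak — single-peaked.
Type 3: ranking walks positions 2-4-3-1; Zeta is ranked above Beta even though Beta lies between Zeta and the peak Delta on the axis — preferences dip and rise again. Not single-peaked.
Type 4: ranking walks positions 1-3-2-4; Beta is ranked above Delta even though Delta lies between Beta and the peak Kappa on the axis — preferences dip and rise again. Not single-peaked.
Type 5 (peak Kappa at position 1): ranking walks positions 1-2-3-4, expanding outward from the peak — single-peaked.
Type 3 violates single-peakedness, so the profile is not single-peaked on this axis.

no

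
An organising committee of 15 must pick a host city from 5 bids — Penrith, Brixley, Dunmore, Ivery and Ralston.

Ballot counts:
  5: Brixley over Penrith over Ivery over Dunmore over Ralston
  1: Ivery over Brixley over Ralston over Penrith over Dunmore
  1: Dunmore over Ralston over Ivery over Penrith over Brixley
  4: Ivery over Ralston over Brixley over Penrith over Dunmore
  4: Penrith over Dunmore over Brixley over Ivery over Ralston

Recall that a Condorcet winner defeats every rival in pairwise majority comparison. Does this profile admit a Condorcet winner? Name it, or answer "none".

Check each pair by majority over 15 ballots:
Penrith vs Brixley: 1+4 = 5 for Penrith, 10 for Brixley — Brixley by 10–5.
Penrith–Dunmore: Penrith 14–1.
Penrith vs Ivery: Penrith wins 9–6.
Penrith vs Ralston: 5+4 = 9 for Penrith, 6 for Ralston — Penrith by 9–6.
Brixley–Dunmore: Brixley 10–5.
Brixley vs Ivery: Brixley wins 9–6.
Brixley vs Ralston: Brixley is ranked higher on 5+1+4 = 10 ballots, Ralston on 5. Brixley wins 10–5.
Dunmore vs Ivery: Ivery wins 10–5.
Dunmore vs Ralston: 10 to 5, Dunmore.
Ivery vs Ralston: Ivery, 14–1.
Brixley beats each of Penrith, Dunmore, Ivery, Ralston — Brixley is the Condorcet winner.

Brixley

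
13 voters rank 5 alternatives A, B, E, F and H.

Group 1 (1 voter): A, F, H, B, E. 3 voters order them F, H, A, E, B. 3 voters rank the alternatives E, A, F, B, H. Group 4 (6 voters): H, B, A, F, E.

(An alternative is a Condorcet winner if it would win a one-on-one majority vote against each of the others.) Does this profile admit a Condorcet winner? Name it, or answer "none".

none

Pairwise majorities:
A vs B: 7 to 6, A.
A vs E: A is ranked higher on 1+3+6 = 10 ballots, E on 3. A wins 10–3.
A vs F: 10 to 3, A.
A vs H: A is ranked higher on 1+3 = 4 ballots, H on 9. H wins 9–4.
B vs E: B preferred on 1+6 = 7 ballots; B wins 7–6.
B vs F: B preferred on 6 ballots; F wins 7–6.
B vs H: B is ranked higher on 3 ballots, H on 10. H wins 10–3.
E vs F: 3 to 10, F.
E vs H: E preferred on 3 ballots; H wins 10–3.
F vs H: F is ranked higher on 1+3+3 = 7 ballots, H on 6. F wins 7–6.
Each alternative drops at least one matchup (A loses to H; B loses to A; E loses to A; F loses to A; H loses to F); the cycle A > F > H > A rules out a Condorcet winner.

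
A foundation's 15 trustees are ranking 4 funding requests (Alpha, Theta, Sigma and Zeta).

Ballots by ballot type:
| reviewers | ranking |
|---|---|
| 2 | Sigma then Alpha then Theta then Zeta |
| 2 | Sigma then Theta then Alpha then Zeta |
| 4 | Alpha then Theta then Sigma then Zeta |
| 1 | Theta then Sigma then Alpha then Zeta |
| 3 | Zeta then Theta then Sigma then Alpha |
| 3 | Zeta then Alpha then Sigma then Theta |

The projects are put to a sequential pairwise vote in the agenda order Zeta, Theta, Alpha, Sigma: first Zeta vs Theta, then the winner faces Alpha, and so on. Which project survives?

Sigma

Round 1: Zeta vs Theta — 6–9, Theta advances.
Round 2: Theta vs Alpha — 6–9, Alpha advances.
Round 3: Alpha vs Sigma — 7–8, Sigma advances.
Sigma survives the agenda.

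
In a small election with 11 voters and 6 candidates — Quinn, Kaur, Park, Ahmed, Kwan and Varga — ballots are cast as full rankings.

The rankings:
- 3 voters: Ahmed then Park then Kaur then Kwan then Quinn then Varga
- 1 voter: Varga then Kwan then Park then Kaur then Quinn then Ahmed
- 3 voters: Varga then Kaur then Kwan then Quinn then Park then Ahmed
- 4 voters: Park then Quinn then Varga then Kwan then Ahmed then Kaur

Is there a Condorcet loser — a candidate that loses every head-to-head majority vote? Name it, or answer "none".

none

Head-to-head results (11 voters):
Quinn vs Kaur: Kaur, 7–4.
Quinn vs Park: 3 for Quinn, 8 for Park — Park by 8–3.
Quinn vs Ahmed: Quinn preferred on 1+3+4 = 8 ballots; Quinn wins 8–3.
Quinn vs Kwan: Kwan wins 7–4.
Quinn vs Varga: Quinn, 7–4.
Kaur vs Park: Park wins 8–3.
Kaur–Ahmed: Ahmed 7–4.
Kaur vs Kwan: 3+3 = 6 for Kaur, 5 for Kwan — Kaur by 6–5.
Kaur–Varga: Varga 8–3.
Park vs Ahmed: Park, 8–3.
Park vs Kwan: Park is ranked higher on 3+4 = 7 ballots, Kwan on 4. Park wins 7–4.
Park vs Varga: Park is ranked higher on 3+4 = 7 ballots, Varga on 4. Park wins 7–4.
Ahmed vs Kwan: Kwan, 8–3.
Ahmed vs Varga: Ahmed is ranked higher on 3 ballots, Varga on 8. Varga wins 8–3.
Kwan vs Varga: 3 for Kwan, 8 for Varga — Varga by 8–3.
Every candidate wins at least one matchup (Quinn beats Ahmed; Kaur beats Quinn; Park beats Quinn; Ahmed beats Kaur; Kwan beats Quinn; Varga beats Kaur), so there is no Condorcet loser.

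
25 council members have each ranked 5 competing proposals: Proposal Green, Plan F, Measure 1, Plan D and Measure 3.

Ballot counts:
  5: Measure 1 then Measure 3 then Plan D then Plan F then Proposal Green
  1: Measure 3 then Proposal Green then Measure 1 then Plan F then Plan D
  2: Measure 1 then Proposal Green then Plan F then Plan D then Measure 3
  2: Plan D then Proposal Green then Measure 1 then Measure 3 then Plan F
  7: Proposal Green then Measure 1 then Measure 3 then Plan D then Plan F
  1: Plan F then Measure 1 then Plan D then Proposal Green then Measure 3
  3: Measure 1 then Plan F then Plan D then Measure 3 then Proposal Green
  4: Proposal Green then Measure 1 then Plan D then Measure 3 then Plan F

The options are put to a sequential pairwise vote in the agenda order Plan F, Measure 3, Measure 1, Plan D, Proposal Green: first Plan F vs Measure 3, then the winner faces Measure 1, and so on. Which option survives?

Round 1: Plan F vs Measure 3 — 6–19, Measure 3 advances.
Round 2: Measure 3 vs Measure 1 — 1–24, Measure 1 advances.
Round 3: Measure 1 vs Plan D — 23–2, Measure 1 advances.
Round 4: Measure 1 vs Proposal Green — 11–14, Proposal Green advances.
Proposal Green survives the agenda.

Proposal Green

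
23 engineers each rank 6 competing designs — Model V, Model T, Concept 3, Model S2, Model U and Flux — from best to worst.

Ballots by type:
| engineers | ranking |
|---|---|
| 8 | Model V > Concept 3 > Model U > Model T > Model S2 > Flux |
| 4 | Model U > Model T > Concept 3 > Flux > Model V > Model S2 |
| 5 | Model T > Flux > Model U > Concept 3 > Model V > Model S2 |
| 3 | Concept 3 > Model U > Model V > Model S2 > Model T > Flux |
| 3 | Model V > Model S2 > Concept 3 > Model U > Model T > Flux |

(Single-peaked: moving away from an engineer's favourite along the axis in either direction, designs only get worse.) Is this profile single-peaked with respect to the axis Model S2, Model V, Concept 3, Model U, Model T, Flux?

yes

Axis positions: Model S2=1, Model V=2, Concept 3=3, Model U=4, Model T=5, Flux=6.
Type 1 (peak Model V at position 2): ranking walks positions 2-3-4-5-1-6, expanding outward from the peak — single-peaked.
Type 2 (peak Model U at position 4): ranking walks positions 4-5-3-6-2-1, expanding outward from the peak — single-peaked.
Type 3 (peak Model T at position 5): ranking walks positions 5-6-4-3-2-1, expanding outward from the peak — single-peaked.
Type 4 (peak Concept 3 at position 3): ranking walks positions 3-4-2-1-5-6, expanding outward from the peak — single-peaked.
Type 5 (peak Model V at position 2): ranking walks positions 2-1-3-4-5-6, expanding outward from the peak — single-peaked.
Every ranking is single-peaked on this axis.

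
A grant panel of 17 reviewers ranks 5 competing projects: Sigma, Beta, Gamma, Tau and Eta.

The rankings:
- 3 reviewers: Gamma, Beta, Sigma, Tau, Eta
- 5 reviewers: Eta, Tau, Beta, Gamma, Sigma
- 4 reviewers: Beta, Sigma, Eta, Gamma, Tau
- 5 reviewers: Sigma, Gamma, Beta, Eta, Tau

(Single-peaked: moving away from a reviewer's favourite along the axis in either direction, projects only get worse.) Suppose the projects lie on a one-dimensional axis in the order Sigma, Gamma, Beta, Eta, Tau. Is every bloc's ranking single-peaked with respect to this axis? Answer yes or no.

Axis positions: Sigma=1, Gamma=2, Beta=3, Eta=4, Tau=5.
Bloc 1: ranking walks positions 2-3-1-5-4; Tau is ranked above Eta even though Eta lies between Tau and the peak Gamma on the axis — preferences dip and rise again. Not single-peaked.
Bloc 2 (peak Eta at position 4): ranking walks positions 4-5-3-2-1, expanding outward from the peak — single-peaked.
Bloc 3: ranking walks positions 3-1-4-2-5; Sigma is ranked above Gamma even though Gamma lies between Sigma and the peak Beta on the axis — preferences dip and rise again. Not single-peaked.
Bloc 4 (peak Sigma at position 1): ranking walks positions 1-2-3-4-5, expanding outward from the peak — single-peaked.
Bloc 1 violates single-peakedness, so the profile is not single-peaked on this axis.

no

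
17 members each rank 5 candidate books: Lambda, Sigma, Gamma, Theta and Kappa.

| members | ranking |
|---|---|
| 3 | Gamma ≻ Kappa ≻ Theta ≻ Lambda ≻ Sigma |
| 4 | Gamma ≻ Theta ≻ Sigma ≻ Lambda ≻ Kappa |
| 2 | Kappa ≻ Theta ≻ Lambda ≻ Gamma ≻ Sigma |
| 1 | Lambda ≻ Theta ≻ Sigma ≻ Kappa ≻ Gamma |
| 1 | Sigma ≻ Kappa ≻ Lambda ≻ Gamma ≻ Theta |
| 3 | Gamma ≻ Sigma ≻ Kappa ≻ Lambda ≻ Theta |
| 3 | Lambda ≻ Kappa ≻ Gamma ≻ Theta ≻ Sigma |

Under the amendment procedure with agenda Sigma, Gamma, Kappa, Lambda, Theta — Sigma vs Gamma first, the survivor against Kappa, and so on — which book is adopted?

Gamma

Round 1: Sigma vs Gamma — 2–15, Gamma advances.
Round 2: Gamma vs Kappa — 10–7, Gamma advances.
Round 3: Gamma vs Lambda — 10–7, Gamma advances.
Round 4: Gamma vs Theta — 14–3, Gamma advances.
Gamma survives the agenda.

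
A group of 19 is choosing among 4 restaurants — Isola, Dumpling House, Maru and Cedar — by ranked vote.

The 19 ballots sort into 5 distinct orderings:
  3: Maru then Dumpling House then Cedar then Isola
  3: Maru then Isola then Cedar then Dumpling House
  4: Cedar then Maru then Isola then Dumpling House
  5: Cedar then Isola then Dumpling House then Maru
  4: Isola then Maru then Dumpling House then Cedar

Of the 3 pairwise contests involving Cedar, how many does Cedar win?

Cedar against each rival (19 friends):
Cedar–Isola: Cedar 12–7.
Cedar vs Dumpling House: Cedar preferred on 3+4+5 = 12 ballots; Cedar wins 12–7.
Cedar vs Maru: Maru wins 10–9.
Cedar beats Isola, Dumpling House; loses to Maru — 2 pairwise wins.

2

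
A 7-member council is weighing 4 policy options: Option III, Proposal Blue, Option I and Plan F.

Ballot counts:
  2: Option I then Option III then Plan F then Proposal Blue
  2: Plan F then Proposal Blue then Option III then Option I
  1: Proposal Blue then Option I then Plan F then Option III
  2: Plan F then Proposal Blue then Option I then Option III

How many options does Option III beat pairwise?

0

Option III against each rival (7 council members):
Option III vs Proposal Blue: Option III preferred on 2 ballots; Proposal Blue wins 5–2.
Option III vs Option I: Option III is ranked higher on 2 ballots, Option I on 5. Option I wins 5–2.
Option III vs Plan F: Plan F, 5–2.
Option III beats no one; loses to Proposal Blue, Option I, Plan F — 0 pairwise wins.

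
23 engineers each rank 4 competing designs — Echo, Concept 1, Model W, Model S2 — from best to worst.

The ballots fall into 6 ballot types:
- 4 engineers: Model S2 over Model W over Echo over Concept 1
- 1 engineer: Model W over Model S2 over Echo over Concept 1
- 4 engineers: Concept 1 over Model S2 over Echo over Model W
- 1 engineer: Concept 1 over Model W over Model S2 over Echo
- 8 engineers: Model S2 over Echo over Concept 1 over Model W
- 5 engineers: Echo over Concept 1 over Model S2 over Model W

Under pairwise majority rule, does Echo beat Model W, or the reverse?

Ballots ranking Echo above Model W: 4 + 8 + 5 = 17.
Ballots ranking Model W above Echo: 23 − 17 = 6.
Echo wins the head-to-head 17–6.

Echo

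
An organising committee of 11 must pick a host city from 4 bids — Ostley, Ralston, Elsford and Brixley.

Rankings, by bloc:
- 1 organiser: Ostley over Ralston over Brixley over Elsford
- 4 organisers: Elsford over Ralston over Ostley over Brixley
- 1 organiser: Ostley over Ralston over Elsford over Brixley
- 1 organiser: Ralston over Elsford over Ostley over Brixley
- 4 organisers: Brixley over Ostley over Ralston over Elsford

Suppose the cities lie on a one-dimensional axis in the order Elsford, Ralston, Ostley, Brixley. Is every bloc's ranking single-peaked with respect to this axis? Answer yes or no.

yes

Axis positions: Elsford=1, Ralston=2, Ostley=3, Brixley=4.
Bloc 1 (peak Ostley at position 3): ranking walks positions 3-2-4-1, expanding outward from the peak — single-peaked.
Bloc 2 (peak Elsford at position 1): ranking walks positions 1-2-3-4, expanding outward from the peak — single-peaked.
Bloc 3 (peak Ostley at position 3): ranking walks positions 3-2-1-4, expanding outward from the peak — single-peaked.
Bloc 4 (peak Ralston at position 2): ranking walks positions 2-1-3-4, expanding outward from the peak — single-peaked.
Bloc 5 (peak Brixley at position 4): ranking walks positions 4-3-2-1, expanding outward from the peak — single-peaked.
Every ranking is single-peaked on this axis.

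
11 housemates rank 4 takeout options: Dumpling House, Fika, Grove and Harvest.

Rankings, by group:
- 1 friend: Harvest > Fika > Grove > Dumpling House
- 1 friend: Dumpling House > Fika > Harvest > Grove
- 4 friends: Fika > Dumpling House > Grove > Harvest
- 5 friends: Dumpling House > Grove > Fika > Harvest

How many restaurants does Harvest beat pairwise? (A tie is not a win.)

Harvest against each rival (11 friends):
Harvest vs Dumpling House: 1 to 10, Dumpling House.
Harvest vs Fika: 1 to 10, Fika.
Harvest vs Grove: Grove, 9–2.
Harvest beats no one; loses to Dumpling House, Fika, Grove — 0 pairwise wins.

0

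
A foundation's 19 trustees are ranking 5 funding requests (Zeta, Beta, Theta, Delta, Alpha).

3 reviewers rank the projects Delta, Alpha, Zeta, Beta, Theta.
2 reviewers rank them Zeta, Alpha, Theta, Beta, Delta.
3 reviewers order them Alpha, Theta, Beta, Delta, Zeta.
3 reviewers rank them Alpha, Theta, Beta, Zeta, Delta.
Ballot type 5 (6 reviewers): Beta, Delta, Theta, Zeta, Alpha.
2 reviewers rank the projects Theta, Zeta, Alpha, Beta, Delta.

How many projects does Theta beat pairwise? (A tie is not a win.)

Theta against each rival (19 reviewers):
Theta vs Zeta: 3+3+6+2 = 14 for Theta, 5 for Zeta — Theta by 14–5.
Theta vs Beta: Theta preferred on 2+3+3+2 = 10 ballots; Theta wins 10–9.
Theta vs Delta: Theta wins 10–9.
Theta vs Alpha: Theta is ranked higher on 6+2 = 8 ballots, Alpha on 11. Alpha wins 11–8.
Theta beats Zeta, Beta, Delta; loses to Alpha — 3 pairwise wins.

3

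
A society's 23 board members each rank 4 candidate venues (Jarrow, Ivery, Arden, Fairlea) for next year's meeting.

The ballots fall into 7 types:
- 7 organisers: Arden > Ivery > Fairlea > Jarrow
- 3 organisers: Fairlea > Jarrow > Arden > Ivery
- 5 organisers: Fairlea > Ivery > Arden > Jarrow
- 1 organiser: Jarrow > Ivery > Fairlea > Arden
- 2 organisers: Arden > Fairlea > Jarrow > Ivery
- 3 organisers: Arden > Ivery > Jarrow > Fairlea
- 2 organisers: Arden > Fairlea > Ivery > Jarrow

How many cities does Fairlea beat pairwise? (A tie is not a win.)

Fairlea against each rival (23 organisers):
Fairlea vs Jarrow: 19 to 4, Fairlea.
Fairlea vs Ivery: Fairlea, 12–11.
Fairlea vs Arden: Fairlea is ranked higher on 3+5+1 = 9 ballots, Arden on 14. Arden wins 14–9.
Fairlea beats Jarrow, Ivery; loses to Arden — 2 pairwise wins.

2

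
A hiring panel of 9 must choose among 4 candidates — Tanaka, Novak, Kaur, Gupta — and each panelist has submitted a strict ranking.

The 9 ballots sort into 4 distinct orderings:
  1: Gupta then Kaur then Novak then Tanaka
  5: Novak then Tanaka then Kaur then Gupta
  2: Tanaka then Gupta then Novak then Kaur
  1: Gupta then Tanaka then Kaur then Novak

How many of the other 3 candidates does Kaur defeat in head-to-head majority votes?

1

Kaur against each rival (9 committee members):
Kaur vs Tanaka: Kaur preferred on 1 ballot; Tanaka wins 8–1.
Kaur vs Novak: 1+1 = 2 for Kaur, 7 for Novak — Novak by 7–2.
Kaur–Gupta: Kaur 5–4.
Kaur beats Gupta; loses to Tanaka, Novak — 1 pairwise win.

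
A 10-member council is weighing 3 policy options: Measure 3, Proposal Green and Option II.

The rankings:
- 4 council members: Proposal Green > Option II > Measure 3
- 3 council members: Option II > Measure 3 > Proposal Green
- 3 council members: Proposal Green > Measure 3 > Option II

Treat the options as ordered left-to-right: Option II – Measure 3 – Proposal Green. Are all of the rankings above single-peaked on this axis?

Axis positions: Option II=1, Measure 3=2, Proposal Green=3.
Cluster 1: ranking walks positions 3-1-2; Option II is ranked above Measure 3 even though Measure 3 lies between Option II and the peak Proposal Green on the axis — preferences dip and rise again. Not single-peaked.
Cluster 2 (peak Option II at position 1): ranking walks positions 1-2-3, expanding outward from the peak — single-peaked.
Cluster 3 (peak Proposal Green at position 3): ranking walks positions 3-2-1, expanding outward from the peak — single-peaked.
Cluster 1 violates single-peakedness, so the profile is not single-peaked on this axis.

no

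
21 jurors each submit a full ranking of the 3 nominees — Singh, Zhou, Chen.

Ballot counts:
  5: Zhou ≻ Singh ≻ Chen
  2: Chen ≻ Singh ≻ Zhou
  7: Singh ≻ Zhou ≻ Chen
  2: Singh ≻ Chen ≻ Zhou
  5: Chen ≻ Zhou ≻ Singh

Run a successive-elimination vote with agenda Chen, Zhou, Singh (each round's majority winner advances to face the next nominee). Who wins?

Round 1: Chen vs Zhou — 9–12, Zhou advances.
Round 2: Zhou vs Singh — 10–11, Singh advances.
Singh survives the agenda.

Singh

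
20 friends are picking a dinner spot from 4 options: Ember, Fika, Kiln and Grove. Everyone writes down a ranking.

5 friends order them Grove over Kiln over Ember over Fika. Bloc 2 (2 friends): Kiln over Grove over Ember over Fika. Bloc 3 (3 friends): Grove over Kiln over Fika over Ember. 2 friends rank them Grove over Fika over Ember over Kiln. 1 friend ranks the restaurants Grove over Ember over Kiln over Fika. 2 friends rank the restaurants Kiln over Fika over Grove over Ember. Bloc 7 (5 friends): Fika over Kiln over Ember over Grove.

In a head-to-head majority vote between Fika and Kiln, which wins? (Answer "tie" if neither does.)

Ballots ranking Fika above Kiln: 2 + 5 = 7.
Ballots ranking Kiln above Fika: 20 − 7 = 13.
Kiln wins the head-to-head 13–7.

Kiln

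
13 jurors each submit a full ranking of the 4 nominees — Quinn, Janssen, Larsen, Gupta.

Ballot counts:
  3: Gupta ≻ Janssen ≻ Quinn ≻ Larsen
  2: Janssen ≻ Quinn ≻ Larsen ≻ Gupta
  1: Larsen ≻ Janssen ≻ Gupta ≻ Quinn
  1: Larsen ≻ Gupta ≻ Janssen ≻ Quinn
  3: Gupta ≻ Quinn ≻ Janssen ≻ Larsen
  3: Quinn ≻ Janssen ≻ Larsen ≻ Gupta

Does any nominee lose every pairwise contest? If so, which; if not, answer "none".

Head-to-head results (13 jurors):
Quinn vs Janssen: Janssen, 7–6.
Quinn vs Larsen: 3+2+3+3 = 11 for Quinn, 2 for Larsen — Quinn by 11–2.
Quinn vs Gupta: Gupta wins 8–5.
Janssen vs Larsen: Janssen is ranked higher on 3+2+3+3 = 11 ballots, Larsen on 2. Janssen wins 11–2.
Janssen vs Gupta: Gupta, 7–6.
Larsen vs Gupta: Larsen, 7–6.
No nominee is winless: Quinn beats Larsen; Janssen beats Quinn; Larsen beats Gupta; Gupta beats Quinn. There is no Condorcet loser.

none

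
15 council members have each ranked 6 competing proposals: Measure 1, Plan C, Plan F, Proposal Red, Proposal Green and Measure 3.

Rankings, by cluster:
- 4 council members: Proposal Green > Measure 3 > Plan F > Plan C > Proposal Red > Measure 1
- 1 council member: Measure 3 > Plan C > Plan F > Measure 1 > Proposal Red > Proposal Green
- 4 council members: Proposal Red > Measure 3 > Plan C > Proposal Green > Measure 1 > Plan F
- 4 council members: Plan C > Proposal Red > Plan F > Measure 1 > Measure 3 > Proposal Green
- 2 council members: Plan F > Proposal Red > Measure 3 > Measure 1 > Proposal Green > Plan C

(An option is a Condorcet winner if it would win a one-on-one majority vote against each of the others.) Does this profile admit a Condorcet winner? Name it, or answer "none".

Head-to-head results (15 council members):
Measure 1 vs Plan C: 2 for Measure 1, 13 for Plan C — Plan C by 13–2.
Measure 1 vs Plan F: 4 to 11, Plan F.
Measure 1 vs Proposal Red: Measure 1 is ranked higher on 1 ballot, Proposal Red on 14. Proposal Red wins 14–1.
Measure 1 vs Proposal Green: Measure 1 preferred on 1+4+2 = 7 ballots; Proposal Green wins 8–7.
Measure 1 vs Measure 3: 4 to 11, Measure 3.
Plan C vs Plan F: 1+4+4 = 9 for Plan C, 6 for Plan F — Plan C by 9–6.
Plan C vs Proposal Red: Plan C is ranked higher on 4+1+4 = 9 ballots, Proposal Red on 6. Plan C wins 9–6.
Plan C vs Proposal Green: 1+4+4 = 9 for Plan C, 6 for Proposal Green — Plan C by 9–6.
Plan C vs Measure 3: Plan C preferred on 4 ballots; Measure 3 wins 11–4.
Plan F vs Proposal Red: Plan F preferred on 4+1+2 = 7 ballots; Proposal Red wins 8–7.
Plan F vs Proposal Green: Plan F is ranked higher on 1+4+2 = 7 ballots, Proposal Green on 8. Proposal Green wins 8–7.
Plan F vs Measure 3: 6 to 9, Measure 3.
Proposal Red vs Proposal Green: 11 to 4, Proposal Red.
Proposal Red vs Measure 3: Proposal Red is ranked higher on 4+4+2 = 10 ballots, Measure 3 on 5. Proposal Red wins 10–5.
Proposal Green vs Measure 3: 4 to 11, Measure 3.
Each option drops at least one matchup (Measure 1 loses to Plan C; Plan C loses to Measure 3; Plan F loses to Plan C; Proposal Red loses to Plan C; Proposal Green loses to Plan C; Measure 3 loses to Proposal Red); the cycle Plan C beats Proposal Red beats Measure 3 beats Plan C rules out a Condorcet winner.

none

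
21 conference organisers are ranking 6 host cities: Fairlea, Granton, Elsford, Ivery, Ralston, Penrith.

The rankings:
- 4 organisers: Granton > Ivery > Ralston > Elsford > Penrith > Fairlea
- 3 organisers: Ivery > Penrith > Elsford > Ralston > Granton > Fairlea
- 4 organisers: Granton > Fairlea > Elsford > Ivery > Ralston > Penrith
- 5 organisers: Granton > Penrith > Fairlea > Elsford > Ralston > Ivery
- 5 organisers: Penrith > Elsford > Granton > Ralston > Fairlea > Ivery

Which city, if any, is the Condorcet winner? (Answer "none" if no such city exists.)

Pairwise majorities:
Fairlea vs Granton: Fairlea is ranked higher on 0 ballots, Granton on 21. Granton wins 21–0.
Fairlea vs Elsford: Fairlea is ranked higher on 4+5 = 9 ballots, Elsford on 12. Elsford wins 12–9.
Fairlea vs Ivery: Fairlea is ranked higher on 4+5+5 = 14 ballots, Ivery on 7. Fairlea wins 14–7.
Fairlea vs Ralston: Fairlea preferred on 4+5 = 9 ballots; Ralston wins 12–9.
Fairlea vs Penrith: Fairlea preferred on 4 ballots; Penrith wins 17–4.
Granton vs Elsford: Granton preferred on 4+4+5 = 13 ballots; Granton wins 13–8.
Granton vs Ivery: Granton is ranked higher on 4+4+5+5 = 18 ballots, Ivery on 3. Granton wins 18–3.
Granton vs Ralston: 18 to 3, Granton.
Granton vs Penrith: 4+4+5 = 13 for Granton, 8 for Penrith — Granton by 13–8.
Elsford vs Ivery: Elsford is ranked higher on 4+5+5 = 14 ballots, Ivery on 7. Elsford wins 14–7.
Elsford vs Ralston: Elsford is ranked higher on 3+4+5+5 = 17 ballots, Ralston on 4. Elsford wins 17–4.
Elsford vs Penrith: Elsford preferred on 4+4 = 8 ballots; Penrith wins 13–8.
Ivery vs Ralston: Ivery preferred on 4+3+4 = 11 ballots; Ivery wins 11–10.
Ivery vs Penrith: Ivery preferred on 4+3+4 = 11 ballots; Ivery wins 11–10.
Ralston vs Penrith: Ralston is ranked higher on 4+4 = 8 ballots, Penrith on 13. Penrith wins 13–8.
Granton defeats every rival head-to-head and is the Condorcet winner.

Granton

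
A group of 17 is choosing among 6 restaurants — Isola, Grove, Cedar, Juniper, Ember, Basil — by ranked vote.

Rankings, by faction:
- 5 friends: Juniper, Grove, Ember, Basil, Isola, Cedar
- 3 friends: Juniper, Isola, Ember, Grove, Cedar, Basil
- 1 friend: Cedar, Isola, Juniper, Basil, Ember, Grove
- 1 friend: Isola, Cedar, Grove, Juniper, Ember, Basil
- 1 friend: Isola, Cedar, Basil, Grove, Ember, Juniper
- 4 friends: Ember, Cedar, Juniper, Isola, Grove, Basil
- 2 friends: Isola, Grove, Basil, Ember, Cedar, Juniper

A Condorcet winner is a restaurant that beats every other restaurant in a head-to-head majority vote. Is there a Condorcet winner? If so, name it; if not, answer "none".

none

Pairwise majorities:
Isola vs Grove: Isola, 12–5.
Isola vs Cedar: Isola, 12–5.
Isola vs Juniper: Juniper wins 12–5.
Isola–Ember: Ember 9–8.
Isola vs Basil: Isola, 12–5.
Grove vs Cedar: Grove, 10–7.
Grove vs Juniper: Juniper wins 13–4.
Grove vs Ember: Grove wins 9–8.
Grove vs Basil: Grove, 15–2.
Cedar vs Juniper: Cedar wins 9–8.
Cedar vs Ember: Ember, 14–3.
Cedar–Basil: Cedar 10–7.
Juniper vs Ember: Juniper, 10–7.
Juniper vs Basil: Juniper, 14–3.
Ember vs Basil: Ember, 13–4.
No restaurant is unbeaten: Isola loses to Juniper; Grove loses to Isola; Cedar loses to Isola; Juniper loses to Cedar; Ember loses to Grove; Basil loses to Isola. In particular Isola beats Grove beats Ember beats Isola is a majority cycle — no Condorcet winner exists.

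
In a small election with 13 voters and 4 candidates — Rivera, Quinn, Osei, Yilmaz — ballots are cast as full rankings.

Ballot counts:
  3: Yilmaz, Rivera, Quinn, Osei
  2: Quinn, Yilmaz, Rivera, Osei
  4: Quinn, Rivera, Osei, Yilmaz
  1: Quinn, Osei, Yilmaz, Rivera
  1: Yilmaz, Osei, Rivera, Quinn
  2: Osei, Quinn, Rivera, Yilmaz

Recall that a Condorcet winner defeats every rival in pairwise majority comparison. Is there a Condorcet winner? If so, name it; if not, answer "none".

Check each pair by majority over 13 ballots:
Rivera vs Quinn: 4 to 9, Quinn.
Rivera–Osei: Rivera 9–4.
Rivera vs Yilmaz: Yilmaz wins 7–6.
Quinn vs Osei: Quinn preferred on 3+2+4+1 = 10 ballots; Quinn wins 10–3.
Quinn vs Yilmaz: Quinn preferred on 2+4+1+2 = 9 ballots; Quinn wins 9–4.
Osei vs Yilmaz: Osei, 7–6.
Only Quinn has no losses; Quinn is the Condorcet winner.

Quinn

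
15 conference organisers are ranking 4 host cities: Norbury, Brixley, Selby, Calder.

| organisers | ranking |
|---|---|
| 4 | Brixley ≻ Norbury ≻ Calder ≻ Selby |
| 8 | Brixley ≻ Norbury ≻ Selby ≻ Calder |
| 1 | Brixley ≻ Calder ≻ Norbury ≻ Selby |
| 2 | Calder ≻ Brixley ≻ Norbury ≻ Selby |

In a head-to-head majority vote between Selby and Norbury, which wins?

Norbury

No ballot ranks Selby above Norbury: 0.
Ballots ranking Norbury above Selby: 15 − 0 = 15.
Norbury wins the head-to-head 15–0.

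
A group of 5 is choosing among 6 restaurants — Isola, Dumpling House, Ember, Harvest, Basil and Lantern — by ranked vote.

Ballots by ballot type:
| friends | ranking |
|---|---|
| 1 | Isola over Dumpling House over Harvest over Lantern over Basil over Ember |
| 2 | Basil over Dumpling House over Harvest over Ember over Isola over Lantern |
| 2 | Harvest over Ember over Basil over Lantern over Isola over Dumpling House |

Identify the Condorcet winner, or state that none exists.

none

Pairwise majorities:
Isola–Dumpling House: Isola 3–2.
Isola vs Ember: Ember, 4–1.
Isola vs Harvest: 1 for Isola, 4 for Harvest — Harvest by 4–1.
Isola–Basil: Basil 4–1.
Isola vs Lantern: Isola is ranked higher on 1+2 = 3 ballots, Lantern on 2. Isola wins 3–2.
Dumpling House vs Ember: 1+2 = 3 for Dumpling House, 2 for Ember — Dumpling House by 3–2.
Dumpling House vs Harvest: Dumpling House, 3–2.
Dumpling House vs Basil: 1 for Dumpling House, 4 for Basil — Basil by 4–1.
Dumpling House vs Lantern: 1+2 = 3 for Dumpling House, 2 for Lantern — Dumpling House by 3–2.
Ember vs Harvest: Harvest wins 5–0.
Ember–Basil: Basil 3–2.
Ember vs Lantern: Ember is ranked higher on 2+2 = 4 ballots, Lantern on 1. Ember wins 4–1.
Harvest vs Basil: Harvest, 3–2.
Harvest–Lantern: Harvest 5–0.
Basil vs Lantern: Basil preferred on 2+2 = 4 ballots; Basil wins 4–1.
No restaurant is unbeaten: Isola loses to Ember; Dumpling House loses to Isola; Ember loses to Dumpling House; Harvest loses to Dumpling House; Basil loses to Harvest; Lantern loses to Isola. In particular Isola → Dumpling House → Ember → Isola is a majority cycle — no Condorcet winner exists.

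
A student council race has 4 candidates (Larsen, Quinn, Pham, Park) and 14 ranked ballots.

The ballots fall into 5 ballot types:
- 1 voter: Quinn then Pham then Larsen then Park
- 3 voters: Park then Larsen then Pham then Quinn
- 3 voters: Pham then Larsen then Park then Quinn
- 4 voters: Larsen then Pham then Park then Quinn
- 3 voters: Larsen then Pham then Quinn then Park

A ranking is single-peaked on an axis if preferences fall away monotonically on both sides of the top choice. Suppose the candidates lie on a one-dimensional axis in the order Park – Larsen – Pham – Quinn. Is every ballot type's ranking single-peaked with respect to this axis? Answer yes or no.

Axis positions: Park=1, Larsen=2, Pham=3, Quinn=4.
Ballot type 1 (peak Quinn at position 4): ranking walks positions 4-3-2-1, expanding outward from the peak — single-peaked.
Ballot type 2 (peak Park at position 1): ranking walks positions 1-2-3-4, expanding outward from the peak — single-peaked.
Ballot type 3 (peak Pham at position 3): ranking walks positions 3-2-1-4, expanding outward from the peak — single-peaked.
Ballot type 4 (peak Larsen at position 2): ranking walks positions 2-3-1-4, expanding outward from the peak — single-peaked.
Ballot type 5 (peak Larsen at position 2): ranking walks positions 2-3-4-1, expanding outward from the peak — single-peaked.
Every ranking is single-peaked on this axis.

yes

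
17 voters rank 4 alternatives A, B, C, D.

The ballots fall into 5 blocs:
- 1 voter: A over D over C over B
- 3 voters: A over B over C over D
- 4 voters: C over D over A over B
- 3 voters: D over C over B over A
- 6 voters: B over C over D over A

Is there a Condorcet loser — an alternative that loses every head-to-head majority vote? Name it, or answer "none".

A

Head-to-head results (17 voters):
A vs B: B wins 9–8.
A vs C: A preferred on 1+3 = 4 ballots; C wins 13–4.
A vs D: A preferred on 1+3 = 4 ballots; D wins 13–4.
B vs C: B preferred on 3+6 = 9 ballots; B wins 9–8.
B vs D: B, 9–8.
C vs D: C, 13–4.
A is beaten in every head-to-head and is the Condorcet loser.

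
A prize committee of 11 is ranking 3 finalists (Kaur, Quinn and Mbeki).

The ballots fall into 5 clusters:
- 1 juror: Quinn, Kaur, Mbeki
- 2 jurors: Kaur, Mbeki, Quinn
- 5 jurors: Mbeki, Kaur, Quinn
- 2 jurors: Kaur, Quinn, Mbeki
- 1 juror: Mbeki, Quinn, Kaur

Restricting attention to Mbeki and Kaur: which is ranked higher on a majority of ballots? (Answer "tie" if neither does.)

Mbeki

Ballots ranking Mbeki above Kaur: 5 + 1 = 6.
Ballots ranking Kaur above Mbeki: 11 − 6 = 5.
Mbeki wins the head-to-head 6–5.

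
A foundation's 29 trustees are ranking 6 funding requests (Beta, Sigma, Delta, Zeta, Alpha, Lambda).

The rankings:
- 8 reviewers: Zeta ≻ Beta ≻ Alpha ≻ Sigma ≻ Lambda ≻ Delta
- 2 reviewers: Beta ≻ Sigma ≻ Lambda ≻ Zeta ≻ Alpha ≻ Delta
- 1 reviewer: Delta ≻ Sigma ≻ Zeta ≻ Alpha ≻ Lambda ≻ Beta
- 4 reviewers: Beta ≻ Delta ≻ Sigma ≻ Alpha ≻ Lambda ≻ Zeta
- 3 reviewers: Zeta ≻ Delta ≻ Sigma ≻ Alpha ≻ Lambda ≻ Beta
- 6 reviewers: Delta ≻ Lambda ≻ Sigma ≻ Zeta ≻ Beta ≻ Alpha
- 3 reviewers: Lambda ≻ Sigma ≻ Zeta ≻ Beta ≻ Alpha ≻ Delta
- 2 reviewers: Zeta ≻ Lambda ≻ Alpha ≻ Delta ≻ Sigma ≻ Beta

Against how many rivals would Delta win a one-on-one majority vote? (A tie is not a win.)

Delta against each rival (29 reviewers):
Delta vs Beta: 1+3+6+2 = 12 for Delta, 17 for Beta — Beta by 17–12.
Delta vs Sigma: Delta preferred on 1+4+3+6+2 = 16 ballots; Delta wins 16–13.
Delta vs Zeta: Zeta, 18–11.
Delta vs Alpha: 1+4+3+6 = 14 for Delta, 15 for Alpha — Alpha by 15–14.
Delta vs Lambda: 1+4+3+6 = 14 for Delta, 15 for Lambda — Lambda by 15–14.
Delta beats Sigma; loses to Beta, Zeta, Alpha, Lambda — 1 pairwise win.

1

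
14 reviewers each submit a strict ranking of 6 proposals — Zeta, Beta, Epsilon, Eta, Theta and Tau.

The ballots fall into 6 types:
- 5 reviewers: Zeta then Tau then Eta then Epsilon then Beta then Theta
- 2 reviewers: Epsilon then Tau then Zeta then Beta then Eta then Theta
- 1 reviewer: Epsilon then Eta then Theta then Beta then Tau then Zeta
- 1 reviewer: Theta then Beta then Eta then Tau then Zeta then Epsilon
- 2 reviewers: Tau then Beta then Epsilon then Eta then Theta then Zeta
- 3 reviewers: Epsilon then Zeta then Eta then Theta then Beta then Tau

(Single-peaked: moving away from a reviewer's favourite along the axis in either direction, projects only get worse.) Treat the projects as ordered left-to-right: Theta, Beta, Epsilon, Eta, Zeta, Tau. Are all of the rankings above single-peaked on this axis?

Axis positions: Theta=1, Beta=2, Epsilon=3, Eta=4, Zeta=5, Tau=6.
Type 1 (peak Zeta at position 5): ranking walks positions 5-6-4-3-2-1, expanding outward from the peak — single-peaked.
Type 2: ranking walks positions 3-6-5-2-4-1; Tau is ranked above Eta even though Eta lies between Tau and the peak Epsilon on the axis — preferences dip and rise again. Not single-peaked.
Type 3: ranking walks positions 3-4-1-2-6-5; Theta is ranked above Beta even though Beta lies between Theta and the peak Epsilon on the axis — preferences dip and rise again. Not single-peaked.
Type 4: ranking walks positions 1-2-4-6-5-3; Eta is ranked above Epsilon even though Epsilon lies between Eta and the peak Theta on the axis — preferences dip and rise again. Not single-peaked.
Type 5: ranking walks positions 6-2-3-4-1-5; Beta is ranked above Zeta even though Zeta lies between Beta and the peak Tau on the axis — preferences dip and rise again. Not single-peaked.
Type 6: ranking walks positions 3-5-4-1-2-6; Zeta is ranked above Eta even though Eta lies between Zeta and the peak Epsilon on the axis — preferences dip and rise again. Not single-peaked.
Type 2 violates single-peakedness, so the profile is not single-peaked on this axis.

no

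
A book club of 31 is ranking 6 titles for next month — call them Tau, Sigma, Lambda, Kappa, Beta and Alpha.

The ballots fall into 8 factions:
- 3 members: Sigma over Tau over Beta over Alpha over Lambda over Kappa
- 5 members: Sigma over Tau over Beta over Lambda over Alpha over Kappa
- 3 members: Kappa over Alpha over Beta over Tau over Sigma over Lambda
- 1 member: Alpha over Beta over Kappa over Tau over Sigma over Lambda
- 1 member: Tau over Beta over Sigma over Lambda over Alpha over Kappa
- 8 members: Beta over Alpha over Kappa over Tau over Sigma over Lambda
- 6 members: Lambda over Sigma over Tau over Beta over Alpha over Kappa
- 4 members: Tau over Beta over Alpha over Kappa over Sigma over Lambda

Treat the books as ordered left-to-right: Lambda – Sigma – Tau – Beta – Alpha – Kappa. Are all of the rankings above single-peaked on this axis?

Axis positions: Lambda=1, Sigma=2, Tau=3, Beta=4, Alpha=5, Kappa=6.
Faction 1 (peak Sigma at position 2): ranking walks positions 2-3-4-5-1-6, expanding outward from the peak — single-peaked.
Faction 2 (peak Sigma at position 2): ranking walks positions 2-3-4-1-5-6, expanding outward from the peak — single-peaked.
Faction 3 (peak Kappa at position 6): ranking walks positions 6-5-4-3-2-1, expanding outward from the peak — single-peaked.
Faction 4 (peak Alpha at position 5): ranking walks positions 5-4-6-3-2-1, expanding outward from the peak — single-peaked.
Faction 5 (peak Tau at position 3): ranking walks positions 3-4-2-1-5-6, expanding outward from the peak — single-peaked.
Faction 6 (peak Beta at position 4): ranking walks positions 4-5-6-3-2-1, expanding outward from the peak — single-peaked.
Faction 7 (peak Lambda at position 1): ranking walks positions 1-2-3-4-5-6, expanding outward from the peak — single-peaked.
Faction 8 (peak Tau at position 3): ranking walks positions 3-4-5-6-2-1, expanding outward from the peak — single-peaked.
Every ranking is single-peaked on this axis.

yes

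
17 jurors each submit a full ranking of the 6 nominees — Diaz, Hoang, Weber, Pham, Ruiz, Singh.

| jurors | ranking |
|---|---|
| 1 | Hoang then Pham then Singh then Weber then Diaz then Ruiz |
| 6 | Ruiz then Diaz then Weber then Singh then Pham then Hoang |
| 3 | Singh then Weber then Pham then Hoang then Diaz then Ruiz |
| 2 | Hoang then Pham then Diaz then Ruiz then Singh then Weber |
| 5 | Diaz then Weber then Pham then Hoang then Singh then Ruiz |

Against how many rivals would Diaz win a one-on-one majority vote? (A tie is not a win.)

5

Diaz against each rival (17 jurors):
Diaz vs Hoang: 11 to 6, Diaz.
Diaz vs Weber: Diaz is ranked higher on 6+2+5 = 13 ballots, Weber on 4. Diaz wins 13–4.
Diaz vs Pham: Diaz, 11–6.
Diaz vs Ruiz: Diaz, 11–6.
Diaz vs Singh: Diaz is ranked higher on 6+2+5 = 13 ballots, Singh on 4. Diaz wins 13–4.
Diaz beats Hoang, Weber, Pham, Ruiz, Singh — 5 pairwise wins.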